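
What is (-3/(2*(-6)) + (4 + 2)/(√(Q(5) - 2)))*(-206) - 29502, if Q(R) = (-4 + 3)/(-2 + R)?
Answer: -59107/2 + 1236*I*√21/7 ≈ -29554.0 + 809.15*I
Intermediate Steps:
Q(R) = -1/(-2 + R)
(-3/(2*(-6)) + (4 + 2)/(√(Q(5) - 2)))*(-206) - 29502 = (-3/(2*(-6)) + (4 + 2)/(√(-1/(-2 + 5) - 2)))*(-206) - 29502 = (-3/(-12) + 6/(√(-1/3 - 2)))*(-206) - 29502 = (-3*(-1/12) + 6/(√(-1*⅓ - 2)))*(-206) - 29502 = (¼ + 6/(√(-⅓ - 2)))*(-206) - 29502 = (¼ + 6/(√(-7/3)))*(-206) - 29502 = (¼ + 6/((I*√21/3)))*(-206) - 29502 = (¼ + 6*(-I*√21/7))*(-206) - 29502 = (¼ - 6*I*√21/7)*(-206) - 29502 = (-103/2 + 1236*I*√21/7) - 29502 = -59107/2 + 1236*I*√21/7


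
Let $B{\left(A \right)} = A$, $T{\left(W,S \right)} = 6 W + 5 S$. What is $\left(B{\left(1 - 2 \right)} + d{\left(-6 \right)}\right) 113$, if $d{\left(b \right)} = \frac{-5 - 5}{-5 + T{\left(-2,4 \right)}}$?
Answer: $- \frac{1469}{3} \approx -489.67$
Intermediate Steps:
$T{\left(W,S \right)} = 5 S + 6 W$
$d{\left(b \right)} = - \frac{10}{3}$ ($d{\left(b \right)} = \frac{-5 - 5}{-5 + \left(5 \cdot 4 + 6 \left(-2\right)\right)} = - \frac{10}{-5 + \left(20 - 12\right)} = - \frac{10}{-5 + 8} = - \frac{10}{3}$)
$\left(B{\left(1 - 2 \right)} + d{\left(-6 \right)}\right) 113 = \left(\left(1 - 2\right) - \frac{10}{3}\right) 113 = \left(-1 - \frac{10}{3}\right) 113 = \left(- \frac{13}{3}\right) 113 = - \frac{1469}{3}$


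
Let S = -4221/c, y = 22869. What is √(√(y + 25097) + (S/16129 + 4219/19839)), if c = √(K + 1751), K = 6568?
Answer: √(10380935290361911581 - 1535619158818731*√8319 + 48814262911943579961*√47966)/6986720469 ≈ 14.806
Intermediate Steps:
c = √8319 (c = √(6568 + 1751) = √8319 ≈ 91.208)
S = -1407*√8319/2773 (S = -4221*√8319/8319 = -1407*√8319/2773 ≈ -46.279)
√(√(y + 25097) + (S/16129 + 4219/19839)) = √(√(22869 + 25097) + (-1407*√8319/2773/16129 + 4219/19839)) = √(√47966 + (-1407*√8319/2773*(1/16129) + 4219*(1/19839))) = √(√47966 + (-1407*√8319/44725717 + 4219/19839)) = √(√47966 + (4219/19839 - 1407*√8319/44725717)) = √(4219/19839 + √47966 - 1407*√8319/44725717)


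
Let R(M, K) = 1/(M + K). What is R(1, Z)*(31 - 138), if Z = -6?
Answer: 107/5 ≈ 21.400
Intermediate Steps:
R(M, K) = 1/(K + M)
R(1, Z)*(31 - 138) = (31 - 138)/(-6 + 1) = -107/(-5) = -⅕*(-107) = 107/5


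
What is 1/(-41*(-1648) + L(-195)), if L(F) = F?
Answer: 1/67373 ≈ 1.4843e-5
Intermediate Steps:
1/(-41*(-1648) + L(-195)) = 1/(-41*(-1648) - 195) = 1/(67568 - 195) = 1/67373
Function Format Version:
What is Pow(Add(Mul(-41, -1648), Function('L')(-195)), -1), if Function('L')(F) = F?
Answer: Rational(1, 67373) ≈ 1.4843e-5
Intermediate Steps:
Pow(Add(Mul(-41, -1648), Function('L')(-195)), -1) = Pow(Add(Mul(-41, -1648), -195), -1) = Pow(Add(67568, -195), -1) = Pow(67373, -1) = Rational(1, 67373)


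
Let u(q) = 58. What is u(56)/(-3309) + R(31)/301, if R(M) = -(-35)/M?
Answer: -60769/4410897 ≈ -0.013777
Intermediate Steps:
R(M) = 35/M
u(56)/(-3309) + R(31)/301 = 58/(-3309) + (35/31)/301 = 58*(-1/3309) + (35*(1/31))*(1/301) = -58/3309 + (35/31)*(1/301) = -58/3309 + 5/1333 = -60769/4410897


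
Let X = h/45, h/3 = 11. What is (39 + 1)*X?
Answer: 88/3 ≈ 29.333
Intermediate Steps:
h = 33 (h = 3*11 = 33)
X = 11/15 (X = 33/45 = 33*(1/45) = 11/15 ≈ 0.73333)
(39 + 1)*X = (39 + 1)*(11/15) = 40*(11/15) = 88/3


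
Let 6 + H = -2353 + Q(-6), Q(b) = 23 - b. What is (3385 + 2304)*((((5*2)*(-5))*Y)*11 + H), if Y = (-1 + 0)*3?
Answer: -3868520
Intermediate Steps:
Y = -3 (Y = -1*3 = -3)
H = -2330 (H = -6 + (-2353 + (23 - 1*(-6))) = -6 + (-2353 + (23 + 6)) = -6 + (-2353 + 29) = -6 - 2324 = -2330)
(3385 + 2304)*((((5*2)*(-5))*Y)*11 + H) = (3385 + 2304)*((((5*2)*(-5))*(-3))*11 - 2330) = 5689*(((10*(-5))*(-3))*11 - 2330) = 5689*(-50*(-3)*11 - 2330) = 5689*(150*11 - 2330) = 5689*(1650 - 2330) = 5689*(-680) = -3868520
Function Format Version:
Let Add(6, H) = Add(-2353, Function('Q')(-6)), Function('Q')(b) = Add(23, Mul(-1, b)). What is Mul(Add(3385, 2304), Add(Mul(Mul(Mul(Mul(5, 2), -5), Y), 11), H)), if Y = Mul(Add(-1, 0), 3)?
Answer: -3868520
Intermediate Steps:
Y = -3 (Y = Mul(-1, 3) = -3)
H = -2330 (H = Add(-6, Add(-2353, Add(23, Mul(-1, -6)))) = Add(-6, Add(-2353, Add(23, 6))) = Add(-6, Add(-2353, 29)) = Add(-6, -2324) = -2330)
Mul(Add(3385, 2304), Add(Mul(Mul(Mul(Mul(5, 2), -5), Y), 11), H)) = Mul(Add(3385, 2304), Add(Mul(Mul(Mul(Mul(5, 2), -5), -3), 11), -2330)) = Mul(5689, Add(Mul(Mul(Mul(10, -5), -3), 11), -2330)) = Mul(5689, Add(Mul(Mul(-50, -3), 11), -2330)) = Mul(5689, Add(Mul(150, 11), -2330)) = Mul(5689, Add(1650, -2330)) = Mul(5689, -680) = -3868520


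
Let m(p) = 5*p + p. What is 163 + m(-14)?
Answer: 79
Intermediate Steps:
m(p) = 6*p
163 + m(-14) = 163 + 6*(-14) = 163 - 84 = 79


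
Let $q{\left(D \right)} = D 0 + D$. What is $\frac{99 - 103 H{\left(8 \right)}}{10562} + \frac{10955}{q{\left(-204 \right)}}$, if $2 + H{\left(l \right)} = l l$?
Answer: $- \frac{58494629}{1077324} \approx -54.296$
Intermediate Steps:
$q{\left(D \right)} = D$ ($q{\left(D \right)} = 0 + D = D$)
$H{\left(l \right)} = -2 + l^{2}$ ($H{\left(l \right)} = -2 + l l = -2 + l^{2}$)
$\frac{99 - 103 H{\left(8 \right)}}{10562} + \frac{10955}{q{\left(-204 \right)}} = \frac{99 - 103 \left(-2 + 8^{2}\right)}{10562} + \frac{10955}{-204} = \left(99 - 103 \left(-2 + 64\right)\right) \frac{1}{10562} + 10955 \left(- \frac{1}{204}\right) = \left(99 - 6386\right) \frac{1}{10562} - \frac{10955}{204} = \left(-6287\right) \frac{1}{10562} - \frac{10955}{204} = - \frac{6287}{10562} - \frac{10955}{204} = - \frac{58494629}{1077324}$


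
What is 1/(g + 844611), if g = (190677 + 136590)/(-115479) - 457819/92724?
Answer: 396580548/334953211227361 ≈ 1.1840e-6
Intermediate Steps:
g = -3081999467/396580548 (g = 327267*(-1/115479) - 457819*1/92724 = -12121/4277 - 457819/92724 = -3081999467/396580548 ≈ -7.7714)
1/(g + 844611) = 1/(-3081999467/396580548 + 844611) = 1/(334953211227361/396580548) = 396580548/334953211227361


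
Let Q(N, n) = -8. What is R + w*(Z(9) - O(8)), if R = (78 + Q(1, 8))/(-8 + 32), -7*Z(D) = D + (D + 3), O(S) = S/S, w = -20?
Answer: 995/12 ≈ 82.917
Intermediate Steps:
O(S) = 1
Z(D) = -3/7 - 2*D/7 (Z(D) = -(D + (D + 3))/7 = -(D + (3 + D))/7 = -(3 + 2*D)/7 = -3/7 - 2*D/7)
R = 35/12 (R = (78 - 8)/(-8 + 32) = 70/24 = 70*(1/24) = 35/12 ≈ 2.9167)
R + w*(Z(9) - O(8)) = 35/12 - 20*((-3/7 - 2/7*9) - 1*1) = 35/12 - 20*((-3/7 - 18/7) - 1) = 35/12 - 20*(-3 - 1) = 35/12 - 20*(-4) = 35/12 + 80 = 995/12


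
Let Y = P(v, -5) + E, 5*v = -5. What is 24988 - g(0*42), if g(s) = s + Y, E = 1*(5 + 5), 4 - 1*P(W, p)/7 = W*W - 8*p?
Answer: 25237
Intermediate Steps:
v = -1 (v = (1/5)*(-5) = -1)
P(W, p) = 28 - 7*W**2 + 56*p (P(W, p) = 28 - 7*(W*W - 8*p) = 28 - 7*(W**2 - 8*p) = 28 + (-7*W**2 + 56*p) = 28 - 7*W**2 + 56*p)
E = 10 (E = 1*10 = 10)
Y = -249 (Y = (28 - 7*(-1)**2 + 56*(-5)) + 10 = (28 - 7*1 - 280) + 10 = (28 - 7 - 280) + 10 = -259 + 10 = -249)
g(s) = -249 + s (g(s) = s - 249 = -249 + s)
24988 - g(0*42) = 24988 - (-249 + 0*42) = 24988 - (-249 + 0) = 24988 - 1*(-249) = 24988 + 249 = 25237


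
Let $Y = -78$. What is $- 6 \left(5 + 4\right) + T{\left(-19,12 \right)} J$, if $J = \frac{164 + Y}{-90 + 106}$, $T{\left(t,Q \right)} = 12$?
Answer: $\frac{21}{2} \approx 10.5$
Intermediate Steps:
$J = \frac{43}{8}$ ($J = \frac{164 - 78}{-90 + 106} = \frac{86}{16} = 86 \cdot \frac{1}{16} = \frac{43}{8} \approx 5.375$)
$- 6 \left(5 + 4\right) + T{\left(-19,12 \right)} J = - 6 \left(5 + 4\right) + 12 \cdot \frac{43}{8} = \left(-6\right) 9 + \frac{129}{2} = -54 + \frac{129}{2} = \frac{21}{2}$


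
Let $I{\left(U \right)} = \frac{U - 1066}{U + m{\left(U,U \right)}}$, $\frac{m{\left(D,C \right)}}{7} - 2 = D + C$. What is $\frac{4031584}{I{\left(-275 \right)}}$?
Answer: $\frac{16573841824}{1341} \approx 1.2359 \cdot 10^{7}$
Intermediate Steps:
$m{\left(D,C \right)} = 14 + 7 C + 7 D$ ($m{\left(D,C \right)} = 14 + 7 \left(D + C\right) = 14 + 7 \left(C + D\right) = 14 + \left(7 C + 7 D\right) = 14 + 7 C + 7 D$)
$I{\left(U \right)} = \frac{-1066 + U}{14 + 15 U}$ ($I{\left(U \right)} = \frac{U - 1066}{U + \left(14 + 7 U + 7 U\right)} = \frac{-1066 + U}{U + \left(14 + 14 U\right)} = \frac{-1066 + U}{14 + 15 U}$)
$\frac{4031584}{I{\left(-275 \right)}} = \frac{4031584}{\frac{1}{14 + 15 \left(-275\right)} \left(-1066 - 275\right)} = \frac{4031584}{\frac{1}{14 - 4125} \left(-1341\right)} = \frac{4031584}{\frac{1}{-4111} \left(-1341\right)} = \frac{4031584}{\left(- \frac{1}{4111}\right) \left(-1341\right)} = \frac{4031584}{\frac{1341}{4111}} = 4031584 \cdot \frac{4111}{1341} = \frac{16573841824}{1341}$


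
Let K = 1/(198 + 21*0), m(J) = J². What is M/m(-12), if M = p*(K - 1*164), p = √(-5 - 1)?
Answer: -32471*I*√6/28512 ≈ -2.7896*I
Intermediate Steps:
K = 1/198 (K = 1/(198 + 0) = 1/198 ≈ 0.0050505)
p = I*√6 (p = √(-6) = I*√6 ≈ 2.4495*I)
M = -32471*I*√6/198 (M = (I*√6)*(1/198 - 1*164) = (I*√6)*(1/198 - 164) = (I*√6)*(-32471/198) = -32471*I*√6/198 ≈ -401.7*I)
M/m(-12) = (-32471*I*√6/198)/((-12)²) = -32471*I*√6/198/144 = -32471*I*√6/198*(1/144) = -32471*I*√6/28512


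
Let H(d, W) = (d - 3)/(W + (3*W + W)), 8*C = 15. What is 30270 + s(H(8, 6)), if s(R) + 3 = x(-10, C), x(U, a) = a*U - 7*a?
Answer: 241881/8 ≈ 30235.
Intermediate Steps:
C = 15/8 (C = (⅛)*15 = 15/8 ≈ 1.8750)
x(U, a) = -7*a + U*a (x(U, a) = U*a - 7*a = -7*a + U*a)
H(d, W) = (-3 + d)/(5*W) (H(d, W) = (-3 + d)/(W + 4*W) = (-3 + d)/((5*W)) = (-3 + d)*(1/(5*W)) = (-3 + d)/(5*W))
s(R) = -279/8 (s(R) = -3 + 15*(-7 - 10)/8 = -3 + (15/8)*(-17) = -3 - 255/8 = -279/8)
30270 + s(H(8, 6)) = 30270 - 279/8 = 241881/8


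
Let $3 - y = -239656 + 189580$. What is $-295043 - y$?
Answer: $-345122$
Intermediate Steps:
$y = 50079$ ($y = 3 - \left(-239656 + 189580\right) = 3 - -50076 = 3 + 50076 = 50079$)
$-295043 - y = -295043 - 50079 = -345122$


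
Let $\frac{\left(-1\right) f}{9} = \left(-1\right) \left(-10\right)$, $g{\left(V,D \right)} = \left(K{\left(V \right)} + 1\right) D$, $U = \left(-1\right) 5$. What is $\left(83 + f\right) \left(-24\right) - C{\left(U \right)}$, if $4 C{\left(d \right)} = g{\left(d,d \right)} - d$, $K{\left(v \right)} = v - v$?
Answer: $168$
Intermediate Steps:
$U = -5$
$K{\left(v \right)} = 0$
$g{\left(V,D \right)} = D$ ($g{\left(V,D \right)} = \left(0 + 1\right) D = 1 D = D$)
$f = -90$ ($f = - 9 \left(\left(-1\right) \left(-10\right)\right) = \left(-9\right) 10 = -90$)
$C{\left(d \right)} = 0$ ($C{\left(d \right)} = \frac{d - d}{4} = \frac{1}{4} \cdot 0 = 0$)
$\left(83 + f\right) \left(-24\right) - C{\left(U \right)} = \left(83 - 90\right) \left(-24\right) - 0 = \left(-7\right) \left(-24\right) + 0 = 168 + 0 = 168$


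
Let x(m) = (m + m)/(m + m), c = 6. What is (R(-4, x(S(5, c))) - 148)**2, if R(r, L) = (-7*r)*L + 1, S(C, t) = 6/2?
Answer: 14161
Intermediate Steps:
S(C, t) = 3 (S(C, t) = 6*(1/2) = 3)
x(m) = 1 (x(m) = (2*m)/((2*m)) = (2*m)*(1/(2*m)) = 1)
R(r, L) = 1 - 7*L*r (R(r, L) = -7*L*r + 1 = 1 - 7*L*r)
(R(-4, x(S(5, c))) - 148)**2 = ((1 - 7*1*(-4)) - 148)**2 = ((1 + 28) - 148)**2 = (29 - 148)**2 = (-119)**2 = 14161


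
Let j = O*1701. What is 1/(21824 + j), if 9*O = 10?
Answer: 1/23714 ≈ 4.2169e-5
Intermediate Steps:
O = 10/9 (O = (1/9)*10 = 10/9 ≈ 1.1111)
j = 1890 (j = (10/9)*1701 = 1890)
1/(21824 + j) = 1/(21824 + 1890) = 1/23714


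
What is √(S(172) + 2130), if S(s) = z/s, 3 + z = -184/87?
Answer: 5*√4769457015/7482 ≈ 46.152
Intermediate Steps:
z = -445/87 (z = -3 - 184/87 = -445/87 ≈ -5.1149)
S(s) = -445/(87*s)
√(S(172) + 2130) = √(-445/87/172 + 2130) = √(-445/87*1/172 + 2130) = √(-445/14964 + 2130) = √(31872875/14964) = 5*√4769457015/7482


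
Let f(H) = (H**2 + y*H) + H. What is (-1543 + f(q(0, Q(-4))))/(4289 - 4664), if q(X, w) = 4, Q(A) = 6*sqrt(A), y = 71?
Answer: 413/125 ≈ 3.3040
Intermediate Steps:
f(H) = H**2 + 72*H (f(H) = (H**2 + 71*H) + H = H**2 + 72*H)
(-1543 + f(q(0, Q(-4))))/(4289 - 4664) = (-1543 + 4*(72 + 4))/(4289 - 4664) = (-1543 + 4*76)/(-375) = (-1543 + 304)*(-1/375) = -1239*(-1/375) = 413/125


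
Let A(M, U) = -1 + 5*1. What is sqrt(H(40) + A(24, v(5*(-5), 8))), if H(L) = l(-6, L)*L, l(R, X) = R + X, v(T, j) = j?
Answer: 2*sqrt(341) ≈ 36.932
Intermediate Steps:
A(M, U) = 4 (A(M, U) = -1 + 5 = 4)
H(L) = L*(-6 + L) (H(L) = (-6 + L)*L = L*(-6 + L))
sqrt(H(40) + A(24, v(5*(-5), 8))) = sqrt(40*(-6 + 40) + 4) = sqrt(40*34 + 4) = sqrt(1360 + 4) = sqrt(1364) = 2*sqrt(341)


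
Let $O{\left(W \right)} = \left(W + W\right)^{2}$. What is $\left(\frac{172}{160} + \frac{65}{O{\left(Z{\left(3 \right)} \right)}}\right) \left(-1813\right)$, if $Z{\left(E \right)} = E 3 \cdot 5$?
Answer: $- \frac{6361817}{3240} \approx -1963.5$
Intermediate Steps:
$Z{\left(E \right)} = 15 E$ ($Z{\left(E \right)} = 3 E 5 = 15 E$)
$O{\left(W \right)} = 4 W^{2}$ ($O{\left(W \right)} = \left(2 W\right)^{2} = 4 W^{2}$)
$\left(\frac{172}{160} + \frac{65}{O{\left(Z{\left(3 \right)} \right)}}\right) \left(-1813\right) = \left(\frac{172}{160} + \frac{65}{4 \left(15 \cdot 3\right)^{2}}\right) \left(-1813\right) = \left(172 \cdot \frac{1}{160} + \frac{65}{4 \cdot 45^{2}}\right) \left(-1813\right) = \left(\frac{43}{40} + \frac{65}{4 \cdot 2025}\right) \left(-1813\right) = \left(\frac{43}{40} + \frac{65}{8100}\right) \left(-1813\right) = \left(\frac{43}{40} + 65 \cdot \frac{1}{8100}\right) \left(-1813\right) = \left(\frac{43}{40} + \frac{13}{1620}\right) \left(-1813\right) = \frac{3509}{3240} \left(-1813\right) = - \frac{6361817}{3240}$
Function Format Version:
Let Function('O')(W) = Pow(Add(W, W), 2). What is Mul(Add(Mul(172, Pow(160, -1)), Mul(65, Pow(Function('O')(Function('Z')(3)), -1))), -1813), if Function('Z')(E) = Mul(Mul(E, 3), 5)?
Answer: Rational(-6361817, 3240) ≈ -1963.5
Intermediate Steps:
Function('Z')(E) = Mul(15, E) (Function('Z')(E) = Mul(Mul(3, E), 5) = Mul(15, E))
Function('O')(W) = Mul(4, Pow(W, 2)) (Function('O')(W) = Pow(Mul(2, W), 2) = Mul(4, Pow(W, 2)))
Mul(Add(Mul(172, Pow(160, -1)), Mul(65, Pow(Function('O')(Function('Z')(3)), -1))), -1813) = Mul(Add(Mul(172, Pow(160, -1)), Mul(65, Pow(Mul(4, Pow(Mul(15, 3), 2)), -1))), -1813) = Mul(Add(Mul(172, Rational(1, 160)), Mul(65, Pow(Mul(4, Pow(45, 2)), -1))), -1813) = Mul(Add(Rational(43, 40), Mul(65, Pow(Mul(4, 2025), -1))), -1813) = Mul(Add(Rational(43, 40), Mul(65, Pow(8100, -1))), -1813) = Mul(Add(Rational(43, 40), Mul(65, Rational(1, 8100))), -1813) = Mul(Add(Rational(43, 40), Rational(13, 1620)), -1813) = Mul(Rational(3509, 3240), -1813) = Rational(-6361817, 3240)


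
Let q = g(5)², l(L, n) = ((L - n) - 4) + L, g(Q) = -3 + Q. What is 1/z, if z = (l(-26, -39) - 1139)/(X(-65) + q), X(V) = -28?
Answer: 6/289 ≈ 0.020761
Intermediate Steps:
l(L, n) = -4 - n + 2*L (l(L, n) = (-4 + L - n) + L = -4 - n + 2*L)
q = 4 (q = (-3 + 5)² = 2² = 4)
z = 289/6 (z = ((-4 - 1*(-39) + 2*(-26)) - 1139)/(-28 + 4) = ((-4 + 39 - 52) - 1139)/(-24) = (-17 - 1139)*(-1/24) = -1156*(-1/24) = 289/6 ≈ 48.167)
1/z = 1/(289/6) = 6/289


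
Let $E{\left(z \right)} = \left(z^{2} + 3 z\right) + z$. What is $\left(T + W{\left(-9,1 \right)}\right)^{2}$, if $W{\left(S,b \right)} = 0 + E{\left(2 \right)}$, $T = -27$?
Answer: $225$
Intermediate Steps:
$E{\left(z \right)} = z^{2} + 4 z$
$W{\left(S,b \right)} = 12$ ($W{\left(S,b \right)} = 0 + 2 \left(4 + 2\right) = 0 + 2 \cdot 6 = 0 + 12 = 12$)
$\left(T + W{\left(-9,1 \right)}\right)^{2} = \left(-27 + 12\right)^{2} = \left(-15\right)^{2} = 225$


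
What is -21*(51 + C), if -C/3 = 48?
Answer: 1953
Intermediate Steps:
C = -144 (C = -3*48 = -144)
-21*(51 + C) = -21*(51 - 144) = -21*(-93) = -1*(-1953) = 1953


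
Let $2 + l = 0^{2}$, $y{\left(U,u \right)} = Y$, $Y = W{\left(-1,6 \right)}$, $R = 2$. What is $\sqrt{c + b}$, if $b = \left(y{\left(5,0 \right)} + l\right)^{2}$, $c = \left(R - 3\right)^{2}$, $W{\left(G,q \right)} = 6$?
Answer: $\sqrt{17} \approx 4.1231$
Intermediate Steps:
$Y = 6$
$y{\left(U,u \right)} = 6$
$c = 1$ ($c = \left(2 - 3\right)^{2} = \left(-1\right)^{2} = 1$)
$l = -2$ ($l = -2 + 0^{2} = -2 + 0 = -2$)
$b = 16$ ($b = \left(6 - 2\right)^{2} = 4^{2} = 16$)
$\sqrt{c + b} = \sqrt{1 + 16} = \sqrt{17}$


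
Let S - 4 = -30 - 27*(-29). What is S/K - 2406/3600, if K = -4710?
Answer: -78097/94200 ≈ -0.82905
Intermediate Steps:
S = 757 (S = 4 + (-30 - 27*(-29)) = 4 + (-30 + 783) = 4 + 753 = 757)
S/K - 2406/3600 = 757/(-4710) - 2406/3600 = 757*(-1/4710) - 2406*1/3600 = -757/4710 - 401/600 = -78097/94200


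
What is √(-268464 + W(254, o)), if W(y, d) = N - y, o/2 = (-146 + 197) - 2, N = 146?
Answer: 2*I*√67143 ≈ 518.24*I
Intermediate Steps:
o = 98 (o = 2*((-146 + 197) - 2) = 2*(51 - 2) = 2*49 = 98)
W(y, d) = 146 - y
√(-268464 + W(254, o)) = √(-268464 + (146 - 1*254)) = √(-268464 + (146 - 254)) = √(-268464 - 108) = √(-268572) = 2*I*√67143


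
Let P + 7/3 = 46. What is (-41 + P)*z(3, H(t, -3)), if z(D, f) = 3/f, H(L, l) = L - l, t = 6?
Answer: 8/9 ≈ 0.88889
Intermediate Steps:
P = 131/3 (P = -7/3 + 46 = 131/3 ≈ 43.667)
(-41 + P)*z(3, H(t, -3)) = (-41 + 131/3)*(3/(6 - 1*(-3))) = 8*(3/(6 + 3))/3 = 8*(3/9)/3 = 8*(3*(⅑))/3 = (8/3)*(⅓) = 8/9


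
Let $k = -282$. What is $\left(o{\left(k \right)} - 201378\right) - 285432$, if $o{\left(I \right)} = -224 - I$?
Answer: $-486752$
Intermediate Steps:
$\left(o{\left(k \right)} - 201378\right) - 285432 = \left(\left(-224 - -282\right) - 201378\right) - 285432 = \left(\left(-224 + 282\right) - 201378\right) - 285432 = \left(58 - 201378\right) - 285432 = -201320 - 285432 = -486752$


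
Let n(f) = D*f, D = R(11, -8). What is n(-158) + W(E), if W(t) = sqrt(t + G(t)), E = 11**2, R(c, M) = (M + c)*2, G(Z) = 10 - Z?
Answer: -948 + sqrt(10) ≈ -944.84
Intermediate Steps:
R(c, M) = 2*M + 2*c
E = 121
D = 6 (D = 2*(-8) + 2*11 = -16 + 22 = 6)
W(t) = sqrt(10) (W(t) = sqrt(t + (10 - t)) = sqrt(10))
n(f) = 6*f
n(-158) + W(E) = 6*(-158) + sqrt(10) = -948 + sqrt(10)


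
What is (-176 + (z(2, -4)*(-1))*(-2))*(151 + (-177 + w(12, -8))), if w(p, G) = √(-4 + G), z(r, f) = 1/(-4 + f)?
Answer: 9165/2 - 705*I*√3/2 ≈ 4582.5 - 610.55*I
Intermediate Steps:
(-176 + (z(2, -4)*(-1))*(-2))*(151 + (-177 + w(12, -8))) = (-176 + (-1/(-4 - 4))*(-2))*(151 + (-177 + √(-4 - 8))) = (-176 + (-1/(-8))*(-2))*(151 + (-177 + √(-12))) = (-176 - ⅛*(-1)*(-2))*(151 + (-177 + 2*I*√3)) = (-176 + (⅛)*(-2))*(-26 + 2*I*√3) = (-176 - ¼)*(-26 + 2*I*√3) = -705*(-26 + 2*I*√3)/4 = 9165/2 - 705*I*√3/2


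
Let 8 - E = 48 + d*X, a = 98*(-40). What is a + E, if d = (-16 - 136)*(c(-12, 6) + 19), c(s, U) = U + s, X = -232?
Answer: -462392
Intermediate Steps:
a = -3920
d = -1976 (d = (-16 - 136)*((6 - 12) + 19) = -152*(-6 + 19) = -152*13 = -1976)
E = -458472 (E = 8 - (48 - 1976*(-232)) = 8 - (48 + 458432) = 8 - 1*458480 = 8 - 458480 = -458472)
a + E = -3920 - 458472 = -462392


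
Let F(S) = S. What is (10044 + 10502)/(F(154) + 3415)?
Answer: 20546/3569 ≈ 5.7568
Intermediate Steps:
(10044 + 10502)/(F(154) + 3415) = (10044 + 10502)/(154 + 3415) = 20546/3569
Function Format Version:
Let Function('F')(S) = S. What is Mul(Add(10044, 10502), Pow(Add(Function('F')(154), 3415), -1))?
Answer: Rational(20546, 3569) ≈ 5.7568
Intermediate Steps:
Mul(Add(10044, 10502), Pow(Add(Function('F')(154), 3415), -1)) = Mul(Add(10044, 10502), Pow(Add(154, 3415), -1)) = Mul(20546, Pow(3569, -1)) = Mul(20546, Rational(1, 3569)) = Rational(20546, 3569)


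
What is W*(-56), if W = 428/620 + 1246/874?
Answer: -8026144/67735 ≈ -118.49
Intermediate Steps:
W = 143324/67735 (W = 428*(1/620) + 1246*(1/874) = 107/155 + 623/437 = 143324/67735 ≈ 2.1160)
W*(-56) = (143324/67735)*(-56) = -8026144/67735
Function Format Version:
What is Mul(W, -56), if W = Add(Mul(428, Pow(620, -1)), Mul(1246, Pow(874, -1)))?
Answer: Rational(-8026144, 67735) ≈ -118.49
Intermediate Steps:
W = Rational(143324, 67735) (W = Add(Mul(428, Rational(1, 620)), Mul(1246, Rational(1, 874))) = Add(Rational(107, 155), Rational(623, 437)) = Rational(143324, 67735) ≈ 2.1160)
Mul(W, -56) = Mul(Rational(143324, 67735), -56) = Rational(-8026144, 67735)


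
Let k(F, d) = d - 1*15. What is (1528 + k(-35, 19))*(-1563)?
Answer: -2394516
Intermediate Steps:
k(F, d) = -15 + d (k(F, d) = d - 15 = -15 + d)
(1528 + k(-35, 19))*(-1563) = (1528 + (-15 + 19))*(-1563) = (1528 + 4)*(-1563) = 1532*(-1563) = -2394516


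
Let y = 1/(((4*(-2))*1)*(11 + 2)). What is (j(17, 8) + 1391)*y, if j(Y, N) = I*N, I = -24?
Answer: -1199/104 ≈ -11.529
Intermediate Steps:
j(Y, N) = -24*N
y = -1/104 (y = 1/(-8*1*13) = 1/(-8*13) = 1/(-104) = -1/104 ≈ -0.0096154)
(j(17, 8) + 1391)*y = (-24*8 + 1391)*(-1/104) = (-192 + 1391)*(-1/104) = 1199*(-1/104) = -1199/104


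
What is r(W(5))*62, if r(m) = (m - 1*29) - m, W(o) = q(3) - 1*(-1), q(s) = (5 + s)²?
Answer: -1798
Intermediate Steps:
W(o) = 65 (W(o) = (5 + 3)² - 1*(-1) = 8² + 1 = 64 + 1 = 65)
r(m) = -29 (r(m) = (m - 29) - m = (-29 + m) - m = -29)
r(W(5))*62 = -29*62 = -1798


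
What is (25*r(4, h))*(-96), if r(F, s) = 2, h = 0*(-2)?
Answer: -4800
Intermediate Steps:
h = 0
(25*r(4, h))*(-96) = (25*2)*(-96) = 50*(-96) = -4800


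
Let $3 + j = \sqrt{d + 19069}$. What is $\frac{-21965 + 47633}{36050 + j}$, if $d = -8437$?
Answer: $\frac{925254396}{1299375577} - \frac{51336 \sqrt{2658}}{1299375577} \approx 0.71004$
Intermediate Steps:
$j = -3 + 2 \sqrt{2658}$ ($j = -3 + \sqrt{-8437 + 19069} = -3 + \sqrt{10632} = -3 + 2 \sqrt{2658} \approx 100.11$)
$\frac{-21965 + 47633}{36050 + j} = \frac{-21965 + 47633}{36050 - \left(3 - 2 \sqrt{2658}\right)} = \frac{25668}{36047 + 2 \sqrt{2658}}$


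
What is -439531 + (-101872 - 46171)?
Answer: -587574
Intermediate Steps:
-439531 + (-101872 - 46171) = -439531 - 148043 = -587574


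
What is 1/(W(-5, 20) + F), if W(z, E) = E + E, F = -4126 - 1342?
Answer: -1/5428 ≈ -0.00018423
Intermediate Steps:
F = -5468
W(z, E) = 2*E
1/(W(-5, 20) + F) = 1/(2*20 - 5468) = 1/(40 - 5468) = 1/(-5428) = -1/5428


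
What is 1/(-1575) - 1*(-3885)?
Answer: 6118874/1575 ≈ 3885.0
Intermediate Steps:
1/(-1575) - 1*(-3885) = -1/1575 + 3885 = 6118874/1575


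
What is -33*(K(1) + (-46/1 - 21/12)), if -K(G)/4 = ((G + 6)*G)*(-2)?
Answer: -1089/4 ≈ -272.25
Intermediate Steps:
K(G) = 8*G*(6 + G) (K(G) = -4*(G + 6)*G*(-2) = -4*(6 + G)*G*(-2) = -4*G*(6 + G)*(-2) = -(-8)*G*(6 + G) = 8*G*(6 + G))
-33*(K(1) + (-46/1 - 21/12)) = -33*(8*1*(6 + 1) + (-46/1 - 21/12)) = -33*(8*1*7 + (-46*1 - 21*1/12)) = -33*(56 + (-46 - 7/4)) = -33*(56 - 191/4) = -33*33/4 = -1089/4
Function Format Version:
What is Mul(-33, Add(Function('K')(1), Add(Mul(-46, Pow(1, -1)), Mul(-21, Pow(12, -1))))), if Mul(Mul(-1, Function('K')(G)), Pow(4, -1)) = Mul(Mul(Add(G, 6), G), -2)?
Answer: Rational(-1089, 4) ≈ -272.25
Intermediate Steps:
Function('K')(G) = Mul(8, G, Add(6, G)) (Function('K')(G) = Mul(-4, Mul(Mul(Add(G, 6), G), -2)) = Mul(-4, Mul(Mul(Add(6, G), G), -2)) = Mul(-4, Mul(Mul(G, Add(6, G)), -2)) = Mul(-4, Mul(-2, G, Add(6, G))) = Mul(8, G, Add(6, G)))
Mul(-33, Add(Function('K')(1), Add(Mul(-46, Pow(1, -1)), Mul(-21, Pow(12, -1))))) = Mul(-33, Add(Mul(8, 1, Add(6, 1)), Add(Mul(-46, Pow(1, -1)), Mul(-21, Pow(12, -1))))) = Mul(-33, Add(Mul(8, 1, 7), Add(Mul(-46, 1), Mul(-21, Rational(1, 12))))) = Mul(-33, Add(56, Add(-46, Rational(-7, 4)))) = Mul(-33, Add(56, Rational(-191, 4))) = Mul(-33, Rational(33, 4)) = Rational(-1089, 4)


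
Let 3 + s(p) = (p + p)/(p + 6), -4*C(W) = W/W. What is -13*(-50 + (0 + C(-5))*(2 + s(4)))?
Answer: 12987/20 ≈ 649.35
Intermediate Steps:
C(W) = -1/4 (C(W) = -W/(4*W) = -1/4*1 = -1/4)
s(p) = -3 + 2*p/(6 + p) (s(p) = -3 + (p + p)/(p + 6) = -3 + (2*p)/(6 + p) = -3 + 2*p/(6 + p))
-13*(-50 + (0 + C(-5))*(2 + s(4))) = -13*(-50 + (0 - 1/4)*(2 + (-18 - 1*4)/(6 + 4))) = -13*(-50 - (2 + (-18 - 4)/10)/4) = -13*(-50 - (2 + (1/10)*(-22))/4) = -13*(-50 - (2 - 11/5)/4) = -13*(-50 - 1/4*(-1/5)) = -13*(-50 + 1/20) = -13*(-999/20) = 12987/20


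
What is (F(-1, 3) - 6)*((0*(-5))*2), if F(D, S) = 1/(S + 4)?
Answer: 0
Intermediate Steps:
F(D, S) = 1/(4 + S)
(F(-1, 3) - 6)*((0*(-5))*2) = (1/(4 + 3) - 6)*((0*(-5))*2) = (1/7 - 6)*(0*2) = (⅐ - 6)*0 = -41/7*0 = 0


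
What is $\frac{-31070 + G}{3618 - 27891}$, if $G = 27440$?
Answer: $\frac{1210}{8091} \approx 0.14955$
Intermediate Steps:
$\frac{-31070 + G}{3618 - 27891} = \frac{-31070 + 27440}{3618 - 27891} = - \frac{3630}{-24273} = \left(-3630\right) \left(- \frac{1}{24273}\right) = \frac{1210}{8091}$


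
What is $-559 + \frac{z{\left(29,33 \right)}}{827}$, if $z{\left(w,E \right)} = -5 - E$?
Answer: $- \frac{462331}{827} \approx -559.05$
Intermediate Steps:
$-559 + \frac{z{\left(29,33 \right)}}{827} = -559 + \frac{-5 - 33}{827} = -559 + \frac{1}{827} \left(-38\right) = -559 - \frac{38}{827} = - \frac{462331}{827}$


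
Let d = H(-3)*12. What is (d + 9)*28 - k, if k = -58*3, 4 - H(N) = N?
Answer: 2778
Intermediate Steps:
H(N) = 4 - N
k = -174
d = 84 (d = (4 - 1*(-3))*12 = (4 + 3)*12 = 7*12 = 84)
(d + 9)*28 - k = (84 + 9)*28 - 1*(-174) = 93*28 + 174 = 2604 + 174 = 2778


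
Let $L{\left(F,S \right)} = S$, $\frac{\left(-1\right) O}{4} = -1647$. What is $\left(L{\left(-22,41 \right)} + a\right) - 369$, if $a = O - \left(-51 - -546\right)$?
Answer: $5765$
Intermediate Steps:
$O = 6588$ ($O = \left(-4\right) \left(-1647\right) = 6588$)
$a = 6093$ ($a = 6588 - \left(-51 - -546\right) = 6588 - \left(-51 + 546\right) = 6588 - 495 = 6093$)
$\left(L{\left(-22,41 \right)} + a\right) - 369 = \left(41 + 6093\right) - 369 = 6134 - 369 = 5765$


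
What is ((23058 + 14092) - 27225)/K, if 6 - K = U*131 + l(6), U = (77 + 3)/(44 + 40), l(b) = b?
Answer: -41685/524 ≈ -79.552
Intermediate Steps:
U = 20/21 (U = 80/84 = 80*(1/84) = 20/21 ≈ 0.95238)
K = -2620/21 (K = 6 - ((20/21)*131 + 6) = 6 - (2620/21 + 6) = 6 - 1*2746/21 = 6 - 2746/21 = -2620/21 ≈ -124.76)
((23058 + 14092) - 27225)/K = ((23058 + 14092) - 27225)/(-2620/21) = (37150 - 27225)*(-21/2620) = 9925*(-21/2620) = -41685/524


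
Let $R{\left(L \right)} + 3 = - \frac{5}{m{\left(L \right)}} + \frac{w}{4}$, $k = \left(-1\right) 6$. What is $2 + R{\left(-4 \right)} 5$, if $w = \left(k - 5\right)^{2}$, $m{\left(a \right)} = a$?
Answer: $\frac{289}{2} \approx 144.5$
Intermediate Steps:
$k = -6$
$w = 121$ ($w = \left(-6 - 5\right)^{2} = \left(-11\right)^{2} = 121$)
$R{\left(L \right)} = \frac{109}{4} - \frac{5}{L}$ ($R{\left(L \right)} = -3 + \left(- \frac{5}{L} + \frac{121}{4}\right) = -3 + \left(\frac{121}{4} - \frac{5}{L}\right) = \frac{109}{4} - \frac{5}{L}$)
$2 + R{\left(-4 \right)} 5 = 2 + \left(\frac{109}{4} - \frac{5}{-4}\right) 5 = 2 + \left(\frac{109}{4} - - \frac{5}{4}\right) 5 = 2 + \left(\frac{109}{4} + \frac{5}{4}\right) 5 = 2 + \frac{57}{2} \cdot 5 = 2 + \frac{285}{2} = \frac{289}{2}$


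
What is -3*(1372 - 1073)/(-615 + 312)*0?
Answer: 0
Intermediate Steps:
-3*(1372 - 1073)/(-615 + 312)*0 = -897/(-303)*0 = -897*(-1)/303*0 = -3*(-299/303)*0 = (299/101)*0 = 0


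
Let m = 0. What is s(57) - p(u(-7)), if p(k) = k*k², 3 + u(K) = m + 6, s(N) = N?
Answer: 30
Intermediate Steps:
u(K) = 3 (u(K) = -3 + (0 + 6) = -3 + 6 = 3)
p(k) = k³
s(57) - p(u(-7)) = 57 - 1*3³ = 57 - 1*27 = 57 - 27 = 30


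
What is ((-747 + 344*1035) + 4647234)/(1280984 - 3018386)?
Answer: -1667509/579134 ≈ -2.8793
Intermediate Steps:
((-747 + 344*1035) + 4647234)/(1280984 - 3018386) = ((-747 + 356040) + 4647234)/(-1737402) = (355293 + 4647234)*(-1/1737402) = 5002527*(-1/1737402) = -1667509/579134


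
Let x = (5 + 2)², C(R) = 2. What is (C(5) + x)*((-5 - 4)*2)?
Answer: -918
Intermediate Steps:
x = 49 (x = 7² = 49)
(C(5) + x)*((-5 - 4)*2) = (2 + 49)*((-5 - 4)*2) = 51*(-9*2) = 51*(-18) = -918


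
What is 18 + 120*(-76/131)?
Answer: -6762/131 ≈ -51.618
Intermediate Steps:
18 + 120*(-76/131) = 18 - 9120/131 = -6762/131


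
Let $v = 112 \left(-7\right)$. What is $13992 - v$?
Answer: $14776$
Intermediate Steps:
$v = -784$
$13992 - v = 13992 - -784 = 13992 + 784 = 14776$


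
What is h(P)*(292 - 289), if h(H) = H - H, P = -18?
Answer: 0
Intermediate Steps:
h(H) = 0
h(P)*(292 - 289) = 0*(292 - 289) = 0*3 = 0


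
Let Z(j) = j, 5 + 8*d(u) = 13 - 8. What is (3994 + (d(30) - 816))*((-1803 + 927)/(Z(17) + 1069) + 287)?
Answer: 164623578/181 ≈ 9.0952e+5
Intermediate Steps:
d(u) = 0 (d(u) = -5/8 + (13 - 8)/8 = -5/8 + (1/8)*5 = -5/8 + 5/8 = 0)
(3994 + (d(30) - 816))*((-1803 + 927)/(Z(17) + 1069) + 287) = (3994 + (0 - 816))*((-1803 + 927)/(17 + 1069) + 287) = (3994 - 816)*(-876/1086 + 287) = 3178*(-876*1/1086 + 287) = 3178*(-146/181 + 287) = 3178*(51801/181) = 164623578/181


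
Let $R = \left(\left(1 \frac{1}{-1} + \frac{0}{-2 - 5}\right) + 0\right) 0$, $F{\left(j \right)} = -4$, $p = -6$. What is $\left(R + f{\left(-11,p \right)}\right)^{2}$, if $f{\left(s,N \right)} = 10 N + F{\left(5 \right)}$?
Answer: $4096$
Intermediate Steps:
$f{\left(s,N \right)} = -4 + 10 N$ ($f{\left(s,N \right)} = 10 N - 4 = -4 + 10 N$)
$R = 0$ ($R = \left(\left(1 \left(-1\right) + \frac{0}{-7}\right) + 0\right) 0 = \left(\left(-1 + 0 \left(- \frac{1}{7}\right)\right) + 0\right) 0 = \left(\left(-1 + 0\right) + 0\right) 0 = \left(-1 + 0\right) 0 = \left(-1\right) 0 = 0$)
$\left(R + f{\left(-11,p \right)}\right)^{2} = \left(0 + \left(-4 + 10 \left(-6\right)\right)\right)^{2} = \left(0 - 64\right)^{2} = \left(-64\right)^{2} = 4096$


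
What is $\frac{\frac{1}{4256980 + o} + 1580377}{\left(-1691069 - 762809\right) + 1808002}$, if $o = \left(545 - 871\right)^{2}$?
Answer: $- \frac{766176603057}{313124703584} \approx -2.4469$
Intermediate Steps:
$o = 106276$ ($o = \left(-326\right)^{2} = 106276$)
$\frac{\frac{1}{4256980 + o} + 1580377}{\left(-1691069 - 762809\right) + 1808002} = \frac{\frac{1}{4256980 + 106276} + 1580377}{\left(-1691069 - 762809\right) + 1808002} = \frac{\frac{1}{4363256} + 1580377}{-2453878 + 1808002} = \frac{\frac{1}{4363256} + 1580377}{-645876} = \frac{6895589427513}{4363256} \left(- \frac{1}{645876}\right) = - \frac{766176603057}{313124703584}$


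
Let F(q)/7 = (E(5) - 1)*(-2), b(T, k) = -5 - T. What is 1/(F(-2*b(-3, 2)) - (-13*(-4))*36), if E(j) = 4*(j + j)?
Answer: -1/2418 ≈ -0.00041356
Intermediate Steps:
E(j) = 8*j (E(j) = 4*(2*j) = 8*j)
F(q) = -546 (F(q) = 7*((8*5 - 1)*(-2)) = 7*((40 - 1)*(-2)) = 7*(39*(-2)) = 7*(-78) = -546)
1/(F(-2*b(-3, 2)) - (-13*(-4))*36) = 1/(-546 - (-13*(-4))*36) = 1/(-546 - 52*36) = 1/(-546 - 1*1872) = 1/(-546 - 1872) = 1/(-2418) = -1/2418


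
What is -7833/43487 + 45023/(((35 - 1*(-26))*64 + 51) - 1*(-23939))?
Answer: 1739421499/1213026378 ≈ 1.4340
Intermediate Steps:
-7833/43487 + 45023/(((35 - 1*(-26))*64 + 51) - 1*(-23939)) = -7833*1/43487 + 45023/(((35 + 26)*64 + 51) + 23939) = -7833/43487 + 45023/((61*64 + 51) + 23939) = -7833/43487 + 45023/((3904 + 51) + 23939) = -7833/43487 + 45023/(3955 + 23939) = -7833/43487 + 45023/27894 = 1739421499/1213026378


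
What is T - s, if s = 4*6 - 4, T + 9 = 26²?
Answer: 647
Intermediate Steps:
T = 667 (T = -9 + 26² = -9 + 676 = 667)
s = 20 (s = 24 - 4 = 20)
T - s = 667 - 1*20 = 667 - 20 = 647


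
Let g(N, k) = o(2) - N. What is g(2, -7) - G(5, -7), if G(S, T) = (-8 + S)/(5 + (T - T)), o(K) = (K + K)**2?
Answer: 73/5 ≈ 14.600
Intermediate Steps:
o(K) = 4*K**2 (o(K) = (2*K)**2 = 4*K**2)
g(N, k) = 16 - N (g(N, k) = 4*2**2 - N = 4*4 - N = 16 - N)
G(S, T) = -8/5 + S/5 (G(S, T) = (-8 + S)/(5 + 0) = (-8 + S)/5 = (-8 + S)*(1/5) = -8/5 + S/5)
g(2, -7) - G(5, -7) = (16 - 1*2) - (-8/5 + (1/5)*5) = (16 - 2) - (-8/5 + 1) = 14 - 1*(-3/5) = 14 + 3/5 = 73/5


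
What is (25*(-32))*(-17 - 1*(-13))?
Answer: 3200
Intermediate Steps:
(25*(-32))*(-17 - 1*(-13)) = -800*(-17 + 13) = -800*(-4) = 3200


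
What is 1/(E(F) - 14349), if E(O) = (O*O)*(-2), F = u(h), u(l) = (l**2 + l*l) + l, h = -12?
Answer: -1/166701 ≈ -5.9988e-6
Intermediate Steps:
u(l) = l + 2*l**2 (u(l) = (l**2 + l**2) + l = 2*l**2 + l = l + 2*l**2)
F = 276 (F = -12*(1 + 2*(-12)) = -12*(1 - 24) = -12*(-23) = 276)
E(O) = -2*O**2 (E(O) = O**2*(-2) = -2*O**2)
1/(E(F) - 14349) = 1/(-2*276**2 - 14349) = 1/(-2*76176 - 14349) = 1/(-152352 - 14349) = 1/(-166701) = -1/166701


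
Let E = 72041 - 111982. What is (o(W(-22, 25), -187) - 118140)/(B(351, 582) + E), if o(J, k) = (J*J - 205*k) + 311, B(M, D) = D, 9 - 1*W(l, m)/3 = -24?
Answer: 69693/39359 ≈ 1.7707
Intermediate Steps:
W(l, m) = 99 (W(l, m) = 27 - 3*(-24) = 27 + 72 = 99)
E = -39941
o(J, k) = 311 + J**2 - 205*k (o(J, k) = (J**2 - 205*k) + 311 = 311 + J**2 - 205*k)
(o(W(-22, 25), -187) - 118140)/(B(351, 582) + E) = ((311 + 99**2 - 205*(-187)) - 118140)/(582 - 39941) = ((311 + 9801 + 38335) - 118140)/(-39359) = (48447 - 118140)*(-1/39359) = -69693*(-1/39359) = 69693/39359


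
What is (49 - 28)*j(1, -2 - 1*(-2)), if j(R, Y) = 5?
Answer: 105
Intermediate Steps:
(49 - 28)*j(1, -2 - 1*(-2)) = (49 - 28)*5 = 21*5 = 105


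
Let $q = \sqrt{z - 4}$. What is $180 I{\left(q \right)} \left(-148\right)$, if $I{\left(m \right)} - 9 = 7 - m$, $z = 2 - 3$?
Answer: $-426240 + 26640 i \sqrt{5} \approx -4.2624 \cdot 10^{5} + 59569.0 i$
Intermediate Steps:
$z = -1$
$q = i \sqrt{5}$ ($q = \sqrt{-1 - 4} = \sqrt{-5} = i \sqrt{5} \approx 2.2361 i$)
$I{\left(m \right)} = 16 - m$ ($I{\left(m \right)} = 9 - \left(-7 + m\right) = 16 - m$)
$180 I{\left(q \right)} \left(-148\right) = 180 \left(16 - i \sqrt{5}\right) \left(-148\right) = \left(2880 - 180 i \sqrt{5}\right) \left(-148\right) = -426240 + 26640 i \sqrt{5}$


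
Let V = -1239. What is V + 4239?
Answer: 3000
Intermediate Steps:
V + 4239 = -1239 + 4239 = 3000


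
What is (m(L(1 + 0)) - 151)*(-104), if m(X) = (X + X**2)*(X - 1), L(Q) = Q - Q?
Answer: 15704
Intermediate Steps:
L(Q) = 0
m(X) = (-1 + X)*(X + X**2) (m(X) = (X + X**2)*(-1 + X) = (-1 + X)*(X + X**2))
(m(L(1 + 0)) - 151)*(-104) = ((0**3 - 1*0) - 151)*(-104) = ((0 + 0) - 151)*(-104) = (0 - 151)*(-104) = -151*(-104) = 15704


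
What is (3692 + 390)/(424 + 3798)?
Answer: 2041/2111 ≈ 0.96684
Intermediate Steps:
(3692 + 390)/(424 + 3798) = 4082/4222 = 4082*(1/4222) = 2041/2111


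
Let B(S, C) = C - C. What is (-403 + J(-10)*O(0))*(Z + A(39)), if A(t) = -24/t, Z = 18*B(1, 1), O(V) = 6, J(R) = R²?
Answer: -1576/13 ≈ -121.23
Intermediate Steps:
B(S, C) = 0
Z = 0 (Z = 18*0 = 0)
(-403 + J(-10)*O(0))*(Z + A(39)) = (-403 + (-10)²*6)*(0 - 24/39) = (-403 + 100*6)*(0 - 24*1/39) = (-403 + 600)*(0 - 8/13) = 197*(-8/13) = -1576/13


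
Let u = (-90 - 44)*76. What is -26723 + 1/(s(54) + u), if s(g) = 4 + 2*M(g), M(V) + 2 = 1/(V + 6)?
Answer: -8164384267/305519 ≈ -26723.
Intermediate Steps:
u = -10184 (u = -134*76 = -10184)
M(V) = -2 + 1/(6 + V) (M(V) = -2 + 1/(V + 6) = -2 + 1/(6 + V))
s(g) = 4 + 2*(-11 - 2*g)/(6 + g) (s(g) = 4 + 2*((-11 - 2*g)/(6 + g)) = 4 + 2*(-11 - 2*g)/(6 + g))
-26723 + 1/(s(54) + u) = -26723 + 1/(2/(6 + 54) - 10184) = -26723 + 1/(2/60 - 10184) = -26723 + 1/(2*(1/60) - 10184) = -26723 + 1/(1/30 - 10184) = -26723 + 1/(-305519/30) = -26723 - 30/305519 = -8164384267/305519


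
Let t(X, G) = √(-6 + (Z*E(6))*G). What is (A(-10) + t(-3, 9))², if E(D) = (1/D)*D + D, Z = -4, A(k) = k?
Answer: (10 - I*√258)² ≈ -158.0 - 321.25*I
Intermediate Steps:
E(D) = 1 + D (E(D) = D/D + D = 1 + D)
t(X, G) = √(-6 - 28*G) (t(X, G) = √(-6 + (-4*(1 + 6))*G) = √(-6 + (-4*7)*G) = √(-6 - 28*G))
(A(-10) + t(-3, 9))² = (-10 + √(-6 - 28*9))² = (-10 + √(-6 - 252))² = (-10 + √(-258))² = (-10 + I*√258)²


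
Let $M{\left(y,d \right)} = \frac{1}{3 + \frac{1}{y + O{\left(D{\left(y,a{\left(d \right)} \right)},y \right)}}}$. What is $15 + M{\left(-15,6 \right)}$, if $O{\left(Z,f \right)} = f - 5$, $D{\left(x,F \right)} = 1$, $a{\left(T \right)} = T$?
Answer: $\frac{1595}{104} \approx 15.337$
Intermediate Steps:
$O{\left(Z,f \right)} = -5 + f$ ($O{\left(Z,f \right)} = f - 5 = -5 + f$)
$M{\left(y,d \right)} = \frac{1}{3 + \frac{1}{-5 + 2 y}}$ ($M{\left(y,d \right)} = \frac{1}{3 + \frac{1}{y + \left(-5 + y\right)}} = \frac{1}{3 + \frac{1}{-5 + 2 y}}$)
$15 + M{\left(-15,6 \right)} = 15 + \frac{-5 + 2 \left(-15\right)}{2 \left(-7 + 3 \left(-15\right)\right)} = 15 + \frac{-5 - 30}{2 \left(-7 - 45\right)} = 15 + \frac{1}{2} \frac{1}{-52} \left(-35\right) = 15 + \frac{1}{2} \left(- \frac{1}{52}\right) \left(-35\right) = 15 + \frac{35}{104} = \frac{1595}{104}$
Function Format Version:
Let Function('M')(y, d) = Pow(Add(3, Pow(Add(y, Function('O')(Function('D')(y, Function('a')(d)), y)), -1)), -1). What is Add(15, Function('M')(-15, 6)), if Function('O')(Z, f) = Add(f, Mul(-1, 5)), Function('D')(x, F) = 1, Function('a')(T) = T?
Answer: Rational(1595, 104) ≈ 15.337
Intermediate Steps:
Function('O')(Z, f) = Add(-5, f) (Function('O')(Z, f) = Add(f, -5) = Add(-5, f))
Function('M')(y, d) = Pow(Add(3, Pow(Add(-5, Mul(2, y)), -1)), -1) (Function('M')(y, d) = Pow(Add(3, Pow(Add(y, Add(-5, y)), -1)), -1) = Pow(Add(3, Pow(Add(-5, Mul(2, y)), -1)), -1))
Add(15, Function('M')(-15, 6)) = Add(15, Mul(Rational(1, 2), Pow(Add(-7, Mul(3, -15)), -1), Add(-5, Mul(2, -15)))) = Add(15, Mul(Rational(1, 2), Pow(Add(-7, -45), -1), Add(-5, -30))) = Add(15, Mul(Rational(1, 2), Pow(-52, -1), -35)) = Add(15, Mul(Rational(1, 2), Rational(-1, 52), -35)) = Add(15, Rational(35, 104)) = Rational(1595, 104)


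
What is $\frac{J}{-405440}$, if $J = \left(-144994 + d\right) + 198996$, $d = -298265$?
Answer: $\frac{244263}{405440} \approx 0.60246$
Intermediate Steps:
$J = -244263$ ($J = \left(-144994 - 298265\right) + 198996 = -443259 + 198996 = -244263$)
$\frac{J}{-405440} = - \frac{244263}{-405440} = \left(-244263\right) \left(- \frac{1}{405440}\right) = \frac{244263}{405440}$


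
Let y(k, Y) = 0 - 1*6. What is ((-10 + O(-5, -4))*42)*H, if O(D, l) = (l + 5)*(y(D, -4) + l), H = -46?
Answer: 38640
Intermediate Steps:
y(k, Y) = -6 (y(k, Y) = 0 - 6 = -6)
O(D, l) = (-6 + l)*(5 + l) (O(D, l) = (l + 5)*(-6 + l) = (5 + l)*(-6 + l) = (-6 + l)*(5 + l))
((-10 + O(-5, -4))*42)*H = ((-10 + (-30 + (-4)**2 - 1*(-4)))*42)*(-46) = ((-10 + (-30 + 16 + 4))*42)*(-46) = ((-10 - 10)*42)*(-46) = -20*42*(-46) = -840*(-46) = 38640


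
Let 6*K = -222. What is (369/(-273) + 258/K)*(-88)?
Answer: 2466552/3367 ≈ 732.57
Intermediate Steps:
K = -37 (K = (⅙)*(-222) = -37)
(369/(-273) + 258/K)*(-88) = (369/(-273) + 258/(-37))*(-88) = (369*(-1/273) + 258*(-1/37))*(-88) = (-123/91 - 258/37)*(-88) = -28029/3367*(-88) = 2466552/3367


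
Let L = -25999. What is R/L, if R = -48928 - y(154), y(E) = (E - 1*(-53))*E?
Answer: 80806/25999 ≈ 3.1080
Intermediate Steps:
y(E) = E*(53 + E) (y(E) = (E + 53)*E = (53 + E)*E = E*(53 + E))
R = -80806 (R = -48928 - 154*(53 + 154) = -48928 - 154*207 = -48928 - 1*31878 = -48928 - 31878 = -80806)
R/L = -80806/(-25999) = -80806*(-1/25999) = 80806/25999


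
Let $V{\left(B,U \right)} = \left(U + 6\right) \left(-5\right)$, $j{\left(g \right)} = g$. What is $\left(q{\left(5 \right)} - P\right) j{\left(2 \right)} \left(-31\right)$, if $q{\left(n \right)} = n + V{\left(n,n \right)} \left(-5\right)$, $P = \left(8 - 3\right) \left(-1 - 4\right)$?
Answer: $-18910$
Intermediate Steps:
$P = -25$ ($P = 5 \left(-5\right) = -25$)
$V{\left(B,U \right)} = -30 - 5 U$ ($V{\left(B,U \right)} = \left(6 + U\right) \left(-5\right) = -30 - 5 U$)
$q{\left(n \right)} = 150 + 26 n$ ($q{\left(n \right)} = n + \left(-30 - 5 n\right) \left(-5\right) = n + \left(150 + 25 n\right) = 150 + 26 n$)
$\left(q{\left(5 \right)} - P\right) j{\left(2 \right)} \left(-31\right) = \left(\left(150 + 26 \cdot 5\right) - -25\right) 2 \left(-31\right) = \left(\left(150 + 130\right) + 25\right) 2 \left(-31\right) = \left(280 + 25\right) 2 \left(-31\right) = 305 \cdot 2 \left(-31\right) = 610 \left(-31\right) = -18910$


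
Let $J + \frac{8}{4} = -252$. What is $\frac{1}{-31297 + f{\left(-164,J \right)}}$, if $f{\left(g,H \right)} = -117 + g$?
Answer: $- \frac{1}{31578} \approx -3.1668 \cdot 10^{-5}$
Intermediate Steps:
$J = -254$ ($J = -2 - 252 = -254$)
$\frac{1}{-31297 + f{\left(-164,J \right)}} = \frac{1}{-31297 - 281} = \frac{1}{-31578} = - \frac{1}{31578}$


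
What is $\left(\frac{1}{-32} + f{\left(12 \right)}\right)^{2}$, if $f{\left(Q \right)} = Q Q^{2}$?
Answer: $\frac{3057537025}{1024} \approx 2.9859 \cdot 10^{6}$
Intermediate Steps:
$f{\left(Q \right)} = Q^{3}$
$\left(\frac{1}{-32} + f{\left(12 \right)}\right)^{2} = \left(\frac{1}{-32} + 12^{3}\right)^{2} = \left(- \frac{1}{32} + 1728\right)^{2} = \left(\frac{55295}{32}\right)^{2} = \frac{3057537025}{1024}$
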